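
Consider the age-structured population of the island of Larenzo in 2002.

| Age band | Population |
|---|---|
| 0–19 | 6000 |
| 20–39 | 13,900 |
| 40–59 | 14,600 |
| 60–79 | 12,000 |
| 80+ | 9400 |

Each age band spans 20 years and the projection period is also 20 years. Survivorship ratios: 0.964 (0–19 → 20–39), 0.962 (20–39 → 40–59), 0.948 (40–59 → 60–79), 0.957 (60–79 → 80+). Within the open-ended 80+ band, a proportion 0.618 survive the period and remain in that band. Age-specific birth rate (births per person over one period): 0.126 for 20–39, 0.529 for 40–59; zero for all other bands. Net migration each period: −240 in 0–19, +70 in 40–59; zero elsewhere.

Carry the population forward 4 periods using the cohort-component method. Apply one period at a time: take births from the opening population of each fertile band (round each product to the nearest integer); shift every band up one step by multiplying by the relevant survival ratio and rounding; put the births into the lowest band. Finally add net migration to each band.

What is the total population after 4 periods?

Call the groups 1 to 5, youngest first.
— Period 1 —
Births: 13900 × 0.126 = 1751 ; 14600 × 0.529 = 7723 → total 9474
Group 2: 6000 × 0.964 = 5784
Group 3: 13900 × 0.962 = 13372
Group 4: 14600 × 0.948 = 13841
Group 5: 12000 × 0.957 + 9400 × 0.618 = 11484 + 5809 = 17293
Net migration: Group 1 − 240 → 9234; Group 3 + 70 → 13442
→ [9234, 5784, 13442, 13841, 17293]
— Period 2 —
Births: 5784 × 0.126 = 729 ; 13442 × 0.529 = 7111 → total 7840
Group 2: 9234 × 0.964 = 8902
Group 3: 5784 × 0.962 = 5564
Group 4: 13442 × 0.948 = 12743
Group 5: 13841 × 0.957 + 17293 × 0.618 = 13246 + 10687 = 23933
Net migration: Group 1 − 240 → 7600; Group 3 + 70 → 5634
→ [7600, 8902, 5634, 12743, 23933]
— Period 3 —
Births: 8902 × 0.126 = 1122 ; 5634 × 0.529 = 2980 → total 4102
Group 2: 7600 × 0.964 = 7326
Group 3: 8902 × 0.962 = 8564
Group 4: 5634 × 0.948 = 5341
Group 5: 12743 × 0.957 + 23933 × 0.618 = 12195 + 14791 = 26986
Net migration: Group 1 − 240 → 3862; Group 3 + 70 → 8634
→ [3862, 7326, 8634, 5341, 26986]
— Period 4 —
Births: 7326 × 0.126 = 923 ; 8634 × 0.529 = 4567 → total 5490
Group 2: 3862 × 0.964 = 3723
Group 3: 7326 × 0.962 = 7048
Group 4: 8634 × 0.948 = 8185
Group 5: 5341 × 0.957 + 26986 × 0.618 = 5111 + 16677 = 21788
Net migration: Group 1 − 240 → 5250; Group 3 + 70 → 7118
→ [5250, 3723, 7118, 8185, 21788]
Total after period 4: 5250 + 3723 + 7118 + 8185 + 21788 = 46064

46064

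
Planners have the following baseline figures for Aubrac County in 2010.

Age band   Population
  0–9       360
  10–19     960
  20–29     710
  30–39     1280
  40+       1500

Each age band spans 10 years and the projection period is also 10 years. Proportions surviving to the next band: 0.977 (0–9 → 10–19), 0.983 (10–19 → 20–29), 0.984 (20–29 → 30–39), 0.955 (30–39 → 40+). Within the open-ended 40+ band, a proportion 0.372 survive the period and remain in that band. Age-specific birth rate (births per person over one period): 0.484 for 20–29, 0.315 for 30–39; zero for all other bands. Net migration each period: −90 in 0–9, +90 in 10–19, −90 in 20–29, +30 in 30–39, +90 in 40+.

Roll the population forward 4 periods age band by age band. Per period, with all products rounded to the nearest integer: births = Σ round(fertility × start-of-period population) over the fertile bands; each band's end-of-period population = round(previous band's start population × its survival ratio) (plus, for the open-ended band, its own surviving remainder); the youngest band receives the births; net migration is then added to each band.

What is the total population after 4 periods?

(Bands numbered youngest = 1 to oldest = 5.)
[period 1]
Births: 710 * 0.484 = 344  |  1280 * 0.315 = 403 → 747
Band 2: 360 * 0.977 = 352
Band 3: 960 * 0.983 = 944
Band 4: 710 * 0.984 = 699
Band 5: 1280 * 0.955 + 1500 * 0.372 = 1222 + 558 = 1780
Net migration: Band 1 − 90 → 657; Band 2 + 90 → 442; Band 3 − 90 → 854; Band 4 + 30 → 729; Band 5 + 90 → 1870
Population now: 0–9=657, 10–19=442, 20–29=854, 30–39=729, 40+=1870
[period 2]
Births: 854 * 0.484 = 413  |  729 * 0.315 = 230 → 643
Band 2: 657 * 0.977 = 642
Band 3: 442 * 0.983 = 434
Band 4: 854 * 0.984 = 840
Band 5: 729 * 0.955 + 1870 * 0.372 = 696 + 696 = 1392
Net migration: Band 1 − 90 → 553; Band 2 + 90 → 732; Band 3 − 90 → 344; Band 4 + 30 → 870; Band 5 + 90 → 1482
Population now: 0–9=553, 10–19=732, 20–29=344, 30–39=870, 40+=1482
[period 3]
Births: 344 * 0.484 = 166  |  870 * 0.315 = 274 → 440
Band 2: 553 * 0.977 = 540
Band 3: 732 * 0.983 = 720
Band 4: 344 * 0.984 = 338
Band 5: 870 * 0.955 + 1482 * 0.372 = 831 + 551 = 1382
Net migration: Band 1 − 90 → 350; Band 2 + 90 → 630; Band 3 − 90 → 630; Band 4 + 30 → 368; Band 5 + 90 → 1472
Population now: 0–9=350, 10–19=630, 20–29=630, 30–39=368, 40+=1472
[period 4]
Births: 630 * 0.484 = 305  |  368 * 0.315 = 116 → 421
Band 2: 350 * 0.977 = 342
Band 3: 630 * 0.983 = 619
Band 4: 630 * 0.984 = 620
Band 5: 368 * 0.955 + 1472 * 0.372 = 351 + 548 = 899
Net migration: Band 1 − 90 → 331; Band 2 + 90 → 432; Band 3 − 90 → 529; Band 4 + 30 → 650; Band 5 + 90 → 989
Population now: 0–9=331, 10–19=432, 20–29=529, 30–39=650, 40+=989
Total after period 4: 331 + 432 + 529 + 650 + 989 = 2931

2931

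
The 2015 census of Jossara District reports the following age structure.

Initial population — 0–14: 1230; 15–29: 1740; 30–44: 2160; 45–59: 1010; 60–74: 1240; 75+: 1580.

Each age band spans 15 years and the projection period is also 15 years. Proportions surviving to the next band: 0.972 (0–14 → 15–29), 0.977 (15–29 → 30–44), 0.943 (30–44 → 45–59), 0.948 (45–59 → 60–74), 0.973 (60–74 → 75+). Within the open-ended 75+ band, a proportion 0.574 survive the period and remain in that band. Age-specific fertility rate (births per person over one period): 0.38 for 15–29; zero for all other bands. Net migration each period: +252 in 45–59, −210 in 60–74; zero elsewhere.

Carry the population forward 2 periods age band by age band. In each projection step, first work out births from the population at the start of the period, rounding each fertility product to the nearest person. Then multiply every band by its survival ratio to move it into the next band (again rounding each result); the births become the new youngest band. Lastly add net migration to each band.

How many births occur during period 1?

661

(Bands numbered youngest = 1 to oldest = 6.)
[period 1]
Births: 1740 * 0.38 = 661
Band 2: 1230 * 0.972 = 1196
Band 3: 1740 * 0.977 = 1700
Band 4: 2160 * 0.943 = 2037
Band 5: 1010 * 0.948 = 957
Band 6: 1240 * 0.973 + 1580 * 0.574 = 1207 + 907 = 2114
Net migration: Band 4 + 252 → 2289; Band 5 − 210 → 747
→ [661, 1196, 1700, 2289, 747, 2114]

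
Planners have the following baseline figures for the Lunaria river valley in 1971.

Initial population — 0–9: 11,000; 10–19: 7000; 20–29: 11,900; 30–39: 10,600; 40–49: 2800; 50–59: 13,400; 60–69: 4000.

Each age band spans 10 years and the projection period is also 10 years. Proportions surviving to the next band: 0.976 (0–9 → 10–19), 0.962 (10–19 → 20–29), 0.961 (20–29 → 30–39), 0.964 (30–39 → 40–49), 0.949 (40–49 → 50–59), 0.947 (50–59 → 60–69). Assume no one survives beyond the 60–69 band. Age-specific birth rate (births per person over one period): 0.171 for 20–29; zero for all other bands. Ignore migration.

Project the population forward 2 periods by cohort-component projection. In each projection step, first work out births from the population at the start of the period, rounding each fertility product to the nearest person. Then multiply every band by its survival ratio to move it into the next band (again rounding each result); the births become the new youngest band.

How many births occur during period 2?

Let band 1 be 0–9 through band 7 = 60–69.
Period 1.
Births: 11900 × 0.171 = 2035
Band 2: 11000 × 0.976 = 10736
Band 3: 7000 × 0.962 = 6734
Band 4: 11900 × 0.961 = 11436
Band 5: 10600 × 0.964 = 10218
Band 6: 2800 × 0.949 = 2657
Band 7: 13400 × 0.947 = 12690
End of period: [2035, 10736, 6734, 11436, 10218, 2657, 12690]
Period 2.
Births: 6734 × 0.171 = 1152
Band 2: 2035 × 0.976 = 1986
Band 3: 10736 × 0.962 = 10328
Band 4: 6734 × 0.961 = 6471
Band 5: 11436 × 0.964 = 11024
Band 6: 10218 × 0.949 = 9697
Band 7: 2657 × 0.947 = 2516
End of period: [1152, 1986, 10328, 6471, 11024, 9697, 2516]

1152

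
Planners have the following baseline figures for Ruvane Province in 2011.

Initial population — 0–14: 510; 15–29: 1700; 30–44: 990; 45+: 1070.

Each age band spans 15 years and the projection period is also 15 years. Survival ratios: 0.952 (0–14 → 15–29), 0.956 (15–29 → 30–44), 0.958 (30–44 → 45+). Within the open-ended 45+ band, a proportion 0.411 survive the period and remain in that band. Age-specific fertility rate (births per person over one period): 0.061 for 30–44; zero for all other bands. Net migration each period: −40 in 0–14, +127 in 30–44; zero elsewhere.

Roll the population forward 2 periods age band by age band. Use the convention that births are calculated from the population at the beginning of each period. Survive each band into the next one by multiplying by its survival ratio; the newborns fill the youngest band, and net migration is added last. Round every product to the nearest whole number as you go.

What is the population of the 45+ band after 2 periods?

Call the bands 1 to 4, youngest first.
[period 1]
Births: 990 × 0.061 = 60
Band 2: 510 × 0.952 = 486
Band 3: 1700 × 0.956 = 1625
Band 4: 990 × 0.958 + 1070 × 0.411 = 948 + 440 = 1388
Net migration: Band 1 − 40 → 20; Band 3 + 127 → 1752
→ [20, 486, 1752, 1388]
[period 2]
Births: 1752 × 0.061 = 107
Band 2: 20 × 0.952 = 19
Band 3: 486 × 0.956 = 465
Band 4: 1752 × 0.958 + 1388 × 0.411 = 1678 + 570 = 2248
Net migration: Band 1 − 40 → 67; Band 3 + 127 → 592
→ [67, 19, 592, 2248]

2248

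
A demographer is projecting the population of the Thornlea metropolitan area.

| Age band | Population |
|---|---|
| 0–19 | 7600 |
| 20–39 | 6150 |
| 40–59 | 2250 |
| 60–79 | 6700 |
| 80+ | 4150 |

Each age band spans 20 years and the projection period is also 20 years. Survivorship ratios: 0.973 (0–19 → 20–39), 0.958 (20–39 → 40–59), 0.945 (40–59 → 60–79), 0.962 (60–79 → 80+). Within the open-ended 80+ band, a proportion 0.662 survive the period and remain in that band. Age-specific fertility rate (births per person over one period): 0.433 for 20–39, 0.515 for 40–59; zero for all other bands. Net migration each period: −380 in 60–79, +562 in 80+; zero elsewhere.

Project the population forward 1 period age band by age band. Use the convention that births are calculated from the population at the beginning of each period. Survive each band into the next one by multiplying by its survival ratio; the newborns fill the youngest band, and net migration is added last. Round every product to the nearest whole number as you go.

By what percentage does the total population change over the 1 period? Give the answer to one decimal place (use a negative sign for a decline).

Call the groups 1 to 5, youngest first.
[period 1]
Births: 6150 * 0.433 = 2663, 2250 * 0.515 = 1159 → 3822
Group 2: 7600 * 0.973 = 7395
Group 3: 6150 * 0.958 = 5892
Group 4: 2250 * 0.945 = 2126
Group 5: 6700 * 0.962 + 4150 * 0.662 = 6445 + 2747 = 9192
Net migration: Group 4 − 380 → 1746; Group 5 + 562 → 9754
Giving 3822 / 7395 / 5892 / 1746 / 9754.
Total: 26850 → 28609; change = 1759; percentage change = 6.6%

6.6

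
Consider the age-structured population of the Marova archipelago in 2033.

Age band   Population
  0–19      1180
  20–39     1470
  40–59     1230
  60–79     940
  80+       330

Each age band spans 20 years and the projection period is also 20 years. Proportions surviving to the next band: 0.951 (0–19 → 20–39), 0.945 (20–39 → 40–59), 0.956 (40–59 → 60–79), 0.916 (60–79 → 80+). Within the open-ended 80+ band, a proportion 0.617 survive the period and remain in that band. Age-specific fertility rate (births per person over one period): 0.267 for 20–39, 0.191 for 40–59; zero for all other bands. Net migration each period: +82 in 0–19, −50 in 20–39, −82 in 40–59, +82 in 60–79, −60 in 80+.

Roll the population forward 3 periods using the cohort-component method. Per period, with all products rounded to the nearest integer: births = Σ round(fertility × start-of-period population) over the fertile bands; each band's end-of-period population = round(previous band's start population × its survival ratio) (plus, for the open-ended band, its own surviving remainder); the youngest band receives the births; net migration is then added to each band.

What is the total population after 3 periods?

4660

— Period 1 —
Births: 1470 × 0.267 = 392 ; 1230 × 0.191 = 235 → 627
20–39: 1180 × 0.951 = 1122
40–59: 1470 × 0.945 = 1389
60–79: 1230 × 0.956 = 1176
80+: 940 × 0.916 + 330 × 0.617 = 861 + 204 = 1065
Net migration: 0–19 + 82 → 709; 20–39 − 50 → 1072; 40–59 − 82 → 1307; 60–79 + 82 → 1258; 80+ − 60 → 1005
End of period: [709, 1072, 1307, 1258, 1005]
— Period 2 —
Births: 1072 × 0.267 = 286 ; 1307 × 0.191 = 250 → 536
20–39: 709 × 0.951 = 674
40–59: 1072 × 0.945 = 1013
60–79: 1307 × 0.956 = 1249
80+: 1258 × 0.916 + 1005 × 0.617 = 1152 + 620 = 1772
Net migration: 0–19 + 82 → 618; 20–39 − 50 → 624; 40–59 − 82 → 931; 60–79 + 82 → 1331; 80+ − 60 → 1712
End of period: [618, 624, 931, 1331, 1712]
— Period 3 —
Births: 624 × 0.267 = 167 ; 931 × 0.191 = 178 → 345
20–39: 618 × 0.951 = 588
40–59: 624 × 0.945 = 590
60–79: 931 × 0.956 = 890
80+: 1331 × 0.916 + 1712 × 0.617 = 1219 + 1056 = 2275
Net migration: 0–19 + 82 → 427; 20–39 − 50 → 538; 40–59 − 82 → 508; 60–79 + 82 → 972; 80+ − 60 → 2215
End of period: [427, 538, 508, 972, 2215]
Total after period 3: 427 + 538 + 508 + 972 + 2215 = 4660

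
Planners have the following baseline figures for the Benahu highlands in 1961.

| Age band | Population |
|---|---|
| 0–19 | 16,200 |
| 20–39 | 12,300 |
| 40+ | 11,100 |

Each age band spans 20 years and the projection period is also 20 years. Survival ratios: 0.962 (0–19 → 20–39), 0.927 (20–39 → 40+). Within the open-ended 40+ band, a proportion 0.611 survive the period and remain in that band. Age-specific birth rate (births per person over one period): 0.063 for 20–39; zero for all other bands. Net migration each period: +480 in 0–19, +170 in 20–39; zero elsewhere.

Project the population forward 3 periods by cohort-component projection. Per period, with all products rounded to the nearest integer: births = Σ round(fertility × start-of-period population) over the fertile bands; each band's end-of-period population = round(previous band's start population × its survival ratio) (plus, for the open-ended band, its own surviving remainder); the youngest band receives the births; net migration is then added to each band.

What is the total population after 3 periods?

19141

[period 1]
Births: 12300 * 0.063 = 775
20–39: 16200 * 0.962 = 15584
40+: 12300 * 0.927 + 11100 * 0.611 = 11402 + 6782 = 18184
Net migration: 0–19 + 480 → 1255; 20–39 + 170 → 15754
→ [1255, 15754, 18184]
[period 2]
Births: 15754 * 0.063 = 993
20–39: 1255 * 0.962 = 1207
40+: 15754 * 0.927 + 18184 * 0.611 = 14604 + 11110 = 25714
Net migration: 0–19 + 480 → 1473; 20–39 + 170 → 1377
→ [1473, 1377, 25714]
[period 3]
Births: 1377 * 0.063 = 87
20–39: 1473 * 0.962 = 1417
40+: 1377 * 0.927 + 25714 * 0.611 = 1276 + 15711 = 16987
Net migration: 0–19 + 480 → 567; 20–39 + 170 → 1587
→ [567, 1587, 16987]
Total after period 3: 567 + 1587 + 16987 = 19141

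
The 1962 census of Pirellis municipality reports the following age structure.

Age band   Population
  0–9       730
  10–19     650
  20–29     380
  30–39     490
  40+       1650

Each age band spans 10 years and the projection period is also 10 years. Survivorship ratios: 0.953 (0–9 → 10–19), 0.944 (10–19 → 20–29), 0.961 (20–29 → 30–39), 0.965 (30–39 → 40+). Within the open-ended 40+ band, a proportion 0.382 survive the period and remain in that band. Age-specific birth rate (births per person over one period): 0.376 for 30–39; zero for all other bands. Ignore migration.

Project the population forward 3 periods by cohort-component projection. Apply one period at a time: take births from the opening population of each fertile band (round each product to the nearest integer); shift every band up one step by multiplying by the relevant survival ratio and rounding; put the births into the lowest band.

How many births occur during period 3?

Numbering the groups 1..5 from youngest to oldest:
Period 1:
Births: 490 × 0.376 = 184
Group 2: 730 × 0.953 = 696
Group 3: 650 × 0.944 = 614
Group 4: 380 × 0.961 = 365
Group 5: 490 × 0.965 + 1650 × 0.382 = 473 + 630 = 1103
End of period: [184, 696, 614, 365, 1103]
Period 2:
Births: 365 × 0.376 = 137
Group 2: 184 × 0.953 = 175
Group 3: 696 × 0.944 = 657
Group 4: 614 × 0.961 = 590
Group 5: 365 × 0.965 + 1103 × 0.382 = 352 + 421 = 773
End of period: [137, 175, 657, 590, 773]
Period 3:
Births: 590 × 0.376 = 222
Group 2: 137 × 0.953 = 131
Group 3: 175 × 0.944 = 165
Group 4: 657 × 0.961 = 631
Group 5: 590 × 0.965 + 773 × 0.382 = 569 + 295 = 864
End of period: [222, 131, 165, 631, 864]

222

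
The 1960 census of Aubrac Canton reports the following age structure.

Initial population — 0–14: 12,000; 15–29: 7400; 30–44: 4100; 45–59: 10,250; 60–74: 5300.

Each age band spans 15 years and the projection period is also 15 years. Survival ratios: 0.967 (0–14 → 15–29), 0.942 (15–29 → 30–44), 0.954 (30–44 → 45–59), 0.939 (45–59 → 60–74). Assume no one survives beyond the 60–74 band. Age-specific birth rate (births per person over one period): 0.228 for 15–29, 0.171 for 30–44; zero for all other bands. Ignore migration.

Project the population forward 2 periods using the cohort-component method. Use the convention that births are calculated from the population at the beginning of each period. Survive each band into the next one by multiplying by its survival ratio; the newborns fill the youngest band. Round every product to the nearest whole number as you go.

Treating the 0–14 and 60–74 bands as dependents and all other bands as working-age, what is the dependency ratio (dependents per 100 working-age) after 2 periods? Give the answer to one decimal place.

Call the bands 1 to 5, youngest first.
After projecting period 1:
Births: 7400 × 0.228 = 1687, 4100 × 0.171 = 701 → 2388
Band 2: 12000 × 0.967 = 11604
Band 3: 7400 × 0.942 = 6971
Band 4: 4100 × 0.954 = 3911
Band 5: 10250 × 0.939 = 9625
Giving 2388 / 11604 / 6971 / 3911 / 9625.
After projecting period 2:
Births: 11604 × 0.228 = 2646, 6971 × 0.171 = 1192 → 3838
Band 2: 2388 × 0.967 = 2309
Band 3: 11604 × 0.942 = 10931
Band 4: 6971 × 0.954 = 6650
Band 5: 3911 × 0.939 = 3672
Giving 3838 / 2309 / 10931 / 6650 / 3672.
Dependents (band 0–14 + band 60–74) = 3838 + 3672 = 7510; working-age = 19890; ratio = 7510/19890 × 100 = 37.8

37.8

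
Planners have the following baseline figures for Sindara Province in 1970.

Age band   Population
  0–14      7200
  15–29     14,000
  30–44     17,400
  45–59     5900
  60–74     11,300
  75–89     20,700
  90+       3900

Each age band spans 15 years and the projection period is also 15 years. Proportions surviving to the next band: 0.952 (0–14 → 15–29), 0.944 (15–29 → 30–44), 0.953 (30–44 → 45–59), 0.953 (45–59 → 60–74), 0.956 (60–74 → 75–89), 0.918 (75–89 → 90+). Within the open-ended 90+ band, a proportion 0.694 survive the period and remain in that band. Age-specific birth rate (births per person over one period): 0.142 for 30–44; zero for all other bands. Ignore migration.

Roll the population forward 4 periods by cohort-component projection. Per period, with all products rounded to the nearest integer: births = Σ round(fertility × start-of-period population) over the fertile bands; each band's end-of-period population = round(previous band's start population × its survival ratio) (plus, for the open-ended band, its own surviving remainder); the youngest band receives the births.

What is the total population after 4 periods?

51671

— Period 1 —
Births: 17400 × 0.142 = 2471
15–29: 7200 × 0.952 = 6854
30–44: 14000 × 0.944 = 13216
45–59: 17400 × 0.953 = 16582
60–74: 5900 × 0.953 = 5623
75–89: 11300 × 0.956 = 10803
90+: 20700 × 0.918 + 3900 × 0.694 = 19003 + 2707 = 21710
Population now: 0–14=2471, 15–29=6854, 30–44=13216, 45–59=16582, 60–74=5623, 75–89=10803, 90+=21710
— Period 2 —
Births: 13216 × 0.142 = 1877
15–29: 2471 × 0.952 = 2352
30–44: 6854 × 0.944 = 6470
45–59: 13216 × 0.953 = 12595
60–74: 16582 × 0.953 = 15803
75–89: 5623 × 0.956 = 5376
90+: 10803 × 0.918 + 21710 × 0.694 = 9917 + 15067 = 24984
Population now: 0–14=1877, 15–29=2352, 30–44=6470, 45–59=12595, 60–74=15803, 75–89=5376, 90+=24984
— Period 3 —
Births: 6470 × 0.142 = 919
15–29: 1877 × 0.952 = 1787
30–44: 2352 × 0.944 = 2220
45–59: 6470 × 0.953 = 6166
60–74: 12595 × 0.953 = 12003
75–89: 15803 × 0.956 = 15108
90+: 5376 × 0.918 + 24984 × 0.694 = 4935 + 17339 = 22274
Population now: 0–14=919, 15–29=1787, 30–44=2220, 45–59=6166, 60–74=12003, 75–89=15108, 90+=22274
— Period 4 —
Births: 2220 × 0.142 = 315
15–29: 919 × 0.952 = 875
30–44: 1787 × 0.944 = 1687
45–59: 2220 × 0.953 = 2116
60–74: 6166 × 0.953 = 5876
75–89: 12003 × 0.956 = 11475
90+: 15108 × 0.918 + 22274 × 0.694 = 13869 + 15458 = 29327
Population now: 0–14=315, 15–29=875, 30–44=1687, 45–59=2116, 60–74=5876, 75–89=11475, 90+=29327
Total after period 4: 315 + 875 + 1687 + 2116 + 5876 + 11475 + 29327 = 51671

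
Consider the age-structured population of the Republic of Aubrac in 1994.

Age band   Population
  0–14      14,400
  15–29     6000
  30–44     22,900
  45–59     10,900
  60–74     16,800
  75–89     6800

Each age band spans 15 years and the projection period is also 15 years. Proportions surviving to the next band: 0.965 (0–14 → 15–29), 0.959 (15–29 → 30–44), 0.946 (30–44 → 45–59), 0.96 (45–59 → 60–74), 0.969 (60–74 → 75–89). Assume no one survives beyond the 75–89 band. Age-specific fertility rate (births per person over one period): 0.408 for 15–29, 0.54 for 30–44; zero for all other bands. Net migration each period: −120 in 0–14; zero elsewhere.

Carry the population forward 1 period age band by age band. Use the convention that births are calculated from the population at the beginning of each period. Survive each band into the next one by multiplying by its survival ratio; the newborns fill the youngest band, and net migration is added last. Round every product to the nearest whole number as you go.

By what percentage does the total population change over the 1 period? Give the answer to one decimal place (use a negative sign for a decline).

Numbering the groups 1..6 from youngest to oldest:
— Period 1 —
Births: 6000 * 0.408 = 2448, 22900 * 0.54 = 12366 — total 14814
Group 2: 14400 * 0.965 = 13896
Group 3: 6000 * 0.959 = 5754
Group 4: 22900 * 0.946 = 21663
Group 5: 10900 * 0.96 = 10464
Group 6: 16800 * 0.969 = 16279
Net migration: Group 1 − 120 → 14694
Population now: 0–14=14694, 15–29=13896, 30–44=5754, 45–59=21663, 60–74=10464, 75–89=16279
Total: 77800 → 82750; change = 4950; percentage change = 6.4%

6.4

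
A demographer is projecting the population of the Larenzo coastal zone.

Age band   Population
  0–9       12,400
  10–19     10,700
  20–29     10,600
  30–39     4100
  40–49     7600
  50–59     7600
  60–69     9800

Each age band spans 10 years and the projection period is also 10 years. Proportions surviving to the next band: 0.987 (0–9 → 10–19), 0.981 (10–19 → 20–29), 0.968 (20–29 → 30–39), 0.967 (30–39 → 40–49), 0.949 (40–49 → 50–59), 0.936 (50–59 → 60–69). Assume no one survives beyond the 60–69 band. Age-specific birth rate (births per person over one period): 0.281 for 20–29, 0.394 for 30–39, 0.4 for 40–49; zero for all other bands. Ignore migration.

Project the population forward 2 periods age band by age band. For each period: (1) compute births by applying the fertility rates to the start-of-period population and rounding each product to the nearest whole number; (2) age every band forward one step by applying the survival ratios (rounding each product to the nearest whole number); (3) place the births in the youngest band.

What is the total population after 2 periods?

Period 1:
Births: 10600 × 0.281 = 2979, 4100 × 0.394 = 1615, 7600 × 0.4 = 3040 ⇒ total 7634
10–19: 12400 × 0.987 = 12239
20–29: 10700 × 0.981 = 10497
30–39: 10600 × 0.968 = 10261
40–49: 4100 × 0.967 = 3965
50–59: 7600 × 0.949 = 7212
60–69: 7600 × 0.936 = 7114
Population now: 0–9=7634, 10–19=12239, 20–29=10497, 30–39=10261, 40–49=3965, 50–59=7212, 60–69=7114
Period 2:
Births: 10497 × 0.281 = 2950, 10261 × 0.394 = 4043, 3965 × 0.4 = 1586 ⇒ total 8579
10–19: 7634 × 0.987 = 7535
20–29: 12239 × 0.981 = 12006
30–39: 10497 × 0.968 = 10161
40–49: 10261 × 0.967 = 9922
50–59: 3965 × 0.949 = 3763
60–69: 7212 × 0.936 = 6750
Population now: 0–9=8579, 10–19=7535, 20–29=12006, 30–39=10161, 40–49=9922, 50–59=3763, 60–69=6750
Total after period 2: 8579 + 7535 + 12006 + 10161 + 9922 + 3763 + 6750 = 58716

58716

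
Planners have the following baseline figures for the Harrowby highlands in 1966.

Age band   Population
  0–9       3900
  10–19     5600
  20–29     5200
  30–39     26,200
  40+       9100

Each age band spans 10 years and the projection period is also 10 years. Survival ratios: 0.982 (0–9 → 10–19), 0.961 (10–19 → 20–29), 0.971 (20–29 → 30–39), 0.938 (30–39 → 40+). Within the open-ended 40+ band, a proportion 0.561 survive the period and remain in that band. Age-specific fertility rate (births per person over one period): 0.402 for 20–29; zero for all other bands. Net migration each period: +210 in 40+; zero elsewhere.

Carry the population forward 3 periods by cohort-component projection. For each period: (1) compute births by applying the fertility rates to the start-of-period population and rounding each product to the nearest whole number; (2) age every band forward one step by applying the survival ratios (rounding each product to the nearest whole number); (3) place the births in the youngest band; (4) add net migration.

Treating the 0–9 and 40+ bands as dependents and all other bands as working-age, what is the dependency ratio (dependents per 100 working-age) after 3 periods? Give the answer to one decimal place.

244.7

Let band 1 be 0–9 through band 5 = 40+.
After projecting period 1:
Births: 5200 * 0.402 = 2090
Band 2: 3900 * 0.982 = 3830
Band 3: 5600 * 0.961 = 5382
Band 4: 5200 * 0.971 = 5049
Band 5: 26200 * 0.938 + 9100 * 0.561 = 24576 + 5105 = 29681
Net migration: Band 5 + 210 → 29891
→ [2090, 3830, 5382, 5049, 29891]
After projecting period 2:
Births: 5382 * 0.402 = 2164
Band 2: 2090 * 0.982 = 2052
Band 3: 3830 * 0.961 = 3681
Band 4: 5382 * 0.971 = 5226
Band 5: 5049 * 0.938 + 29891 * 0.561 = 4736 + 16769 = 21505
Net migration: Band 5 + 210 → 21715
→ [2164, 2052, 3681, 5226, 21715]
After projecting period 3:
Births: 3681 * 0.402 = 1480
Band 2: 2164 * 0.982 = 2125
Band 3: 2052 * 0.961 = 1972
Band 4: 3681 * 0.971 = 3574
Band 5: 5226 * 0.938 + 21715 * 0.561 = 4902 + 12182 = 17084
Net migration: Band 5 + 210 → 17294
→ [1480, 2125, 1972, 3574, 17294]
Dependents (band 0–9 + band 40+) = 1480 + 17294 = 18774; working-age = 7671; ratio = 18774/7671 × 100 = 244.7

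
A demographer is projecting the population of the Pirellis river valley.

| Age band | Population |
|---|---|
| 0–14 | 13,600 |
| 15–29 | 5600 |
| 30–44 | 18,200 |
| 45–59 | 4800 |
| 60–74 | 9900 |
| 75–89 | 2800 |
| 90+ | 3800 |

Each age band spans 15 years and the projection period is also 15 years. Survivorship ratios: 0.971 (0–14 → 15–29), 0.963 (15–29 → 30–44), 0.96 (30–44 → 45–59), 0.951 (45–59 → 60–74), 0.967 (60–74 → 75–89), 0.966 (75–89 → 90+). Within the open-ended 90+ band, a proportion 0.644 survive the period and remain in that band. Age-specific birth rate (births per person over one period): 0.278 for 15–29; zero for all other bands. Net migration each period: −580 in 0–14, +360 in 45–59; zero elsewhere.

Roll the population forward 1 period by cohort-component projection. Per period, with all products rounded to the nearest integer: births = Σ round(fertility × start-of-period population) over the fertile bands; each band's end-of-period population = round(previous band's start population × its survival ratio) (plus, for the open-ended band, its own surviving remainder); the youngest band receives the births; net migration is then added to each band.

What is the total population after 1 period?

Numbering the bands 1..7 from youngest to oldest:
[period 1]
Births: 5600 * 0.278 = 1557
Band 2: 13600 * 0.971 = 13206
Band 3: 5600 * 0.963 = 5393
Band 4: 18200 * 0.96 = 17472
Band 5: 4800 * 0.951 = 4565
Band 6: 9900 * 0.967 = 9573
Band 7: 2800 * 0.966 + 3800 * 0.644 = 2705 + 2447 = 5152
Net migration: Band 1 − 580 → 977; Band 4 + 360 → 17832
→ [977, 13206, 5393, 17832, 4565, 9573, 5152]
Total after period 1: 977 + 13206 + 5393 + 17832 + 4565 + 9573 + 5152 = 56698

56698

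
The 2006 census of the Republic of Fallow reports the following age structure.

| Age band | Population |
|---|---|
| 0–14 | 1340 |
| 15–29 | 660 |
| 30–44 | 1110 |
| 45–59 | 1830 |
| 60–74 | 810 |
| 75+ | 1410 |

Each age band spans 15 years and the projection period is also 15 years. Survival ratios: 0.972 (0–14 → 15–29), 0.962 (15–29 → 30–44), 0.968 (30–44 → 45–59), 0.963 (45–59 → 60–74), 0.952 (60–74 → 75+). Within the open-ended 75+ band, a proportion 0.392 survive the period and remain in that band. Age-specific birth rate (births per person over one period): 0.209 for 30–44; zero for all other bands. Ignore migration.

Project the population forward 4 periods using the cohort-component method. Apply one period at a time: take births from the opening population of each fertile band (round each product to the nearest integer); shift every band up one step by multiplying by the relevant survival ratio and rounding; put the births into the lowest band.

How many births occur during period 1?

232

Numbering the groups 1..6 from youngest to oldest:
— Period 1 —
Births: 1110 × 0.209 = 232
Group 2: 1340 × 0.972 = 1302
Group 3: 660 × 0.962 = 635
Group 4: 1110 × 0.968 = 1074
Group 5: 1830 × 0.963 = 1762
Group 6: 810 × 0.952 + 1410 × 0.392 = 771 + 553 = 1324
Giving 232 / 1302 / 635 / 1074 / 1762 / 1324.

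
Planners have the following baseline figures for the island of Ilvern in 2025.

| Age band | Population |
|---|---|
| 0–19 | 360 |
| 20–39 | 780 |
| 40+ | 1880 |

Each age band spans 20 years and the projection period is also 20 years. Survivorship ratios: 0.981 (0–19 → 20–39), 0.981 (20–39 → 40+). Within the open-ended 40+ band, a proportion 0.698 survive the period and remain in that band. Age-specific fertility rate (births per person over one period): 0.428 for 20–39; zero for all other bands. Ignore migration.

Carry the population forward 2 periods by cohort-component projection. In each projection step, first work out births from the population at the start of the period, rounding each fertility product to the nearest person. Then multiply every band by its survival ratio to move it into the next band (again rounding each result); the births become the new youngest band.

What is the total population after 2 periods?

(Bands numbered youngest = 1 to oldest = 3.)
— Period 1 —
Births: 780 × 0.428 = 334
Band 2: 360 × 0.981 = 353
Band 3: 780 × 0.981 + 1880 × 0.698 = 765 + 1312 = 2077
Giving 334 / 353 / 2077.
— Period 2 —
Births: 353 × 0.428 = 151
Band 2: 334 × 0.981 = 328
Band 3: 353 × 0.981 + 2077 × 0.698 = 346 + 1450 = 1796
Giving 151 / 328 / 1796.
Total after period 2: 151 + 328 + 1796 = 2275

2275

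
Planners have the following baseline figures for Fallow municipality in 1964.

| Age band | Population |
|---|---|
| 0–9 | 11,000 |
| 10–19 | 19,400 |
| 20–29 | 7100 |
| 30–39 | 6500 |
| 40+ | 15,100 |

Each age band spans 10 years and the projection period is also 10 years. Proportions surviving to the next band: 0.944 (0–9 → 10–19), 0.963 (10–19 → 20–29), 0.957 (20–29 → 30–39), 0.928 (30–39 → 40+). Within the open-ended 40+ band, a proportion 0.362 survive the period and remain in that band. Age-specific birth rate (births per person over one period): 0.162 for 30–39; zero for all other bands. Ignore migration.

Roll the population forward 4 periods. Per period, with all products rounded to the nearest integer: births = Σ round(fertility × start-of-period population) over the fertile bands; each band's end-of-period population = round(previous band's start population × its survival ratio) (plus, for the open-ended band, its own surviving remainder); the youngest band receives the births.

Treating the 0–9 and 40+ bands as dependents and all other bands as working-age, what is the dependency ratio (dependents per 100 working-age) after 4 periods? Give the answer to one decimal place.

382.9

[period 1]
Births: 6500 × 0.162 = 1053
10–19: 11000 × 0.944 = 10384
20–29: 19400 × 0.963 = 18682
30–39: 7100 × 0.957 = 6795
40+: 6500 × 0.928 + 15100 × 0.362 = 6032 + 5466 = 11498
→ [1053, 10384, 18682, 6795, 11498]
[period 2]
Births: 6795 × 0.162 = 1101
10–19: 1053 × 0.944 = 994
20–29: 10384 × 0.963 = 10000
30–39: 18682 × 0.957 = 17879
40+: 6795 × 0.928 + 11498 × 0.362 = 6306 + 4162 = 10468
→ [1101, 994, 10000, 17879, 10468]
[period 3]
Births: 17879 × 0.162 = 2896
10–19: 1101 × 0.944 = 1039
20–29: 994 × 0.963 = 957
30–39: 10000 × 0.957 = 9570
40+: 17879 × 0.928 + 10468 × 0.362 = 16592 + 3789 = 20381
→ [2896, 1039, 957, 9570, 20381]
[period 4]
Births: 9570 × 0.162 = 1550
10–19: 2896 × 0.944 = 2734
20–29: 1039 × 0.963 = 1001
30–39: 957 × 0.957 = 916
40+: 9570 × 0.928 + 20381 × 0.362 = 8881 + 7378 = 16259
→ [1550, 2734, 1001, 916, 16259]
Dependents (band 0–9 + band 40+) = 1550 + 16259 = 17809; working-age = 4651; ratio = 17809/4651 × 100 = 382.9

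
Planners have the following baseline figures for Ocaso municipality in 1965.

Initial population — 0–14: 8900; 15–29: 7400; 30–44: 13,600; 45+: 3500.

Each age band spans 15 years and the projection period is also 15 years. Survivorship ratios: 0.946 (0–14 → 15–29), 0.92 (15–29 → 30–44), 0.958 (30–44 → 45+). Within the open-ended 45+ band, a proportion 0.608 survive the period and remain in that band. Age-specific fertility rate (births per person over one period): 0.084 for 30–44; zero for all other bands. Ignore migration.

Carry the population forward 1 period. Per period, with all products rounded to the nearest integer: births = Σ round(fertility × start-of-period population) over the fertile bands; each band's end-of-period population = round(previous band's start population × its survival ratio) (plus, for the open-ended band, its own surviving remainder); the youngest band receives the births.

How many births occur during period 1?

1142

Let band 1 be 0–14 through band 4 = 45+.
[period 1]
Births: 13600 × 0.084 = 1142
Band 2: 8900 × 0.946 = 8419
Band 3: 7400 × 0.92 = 6808
Band 4: 13600 × 0.958 + 3500 × 0.608 = 13029 + 2128 = 15157
Population now: 0–14=1142, 15–29=8419, 30–44=6808, 45+=15157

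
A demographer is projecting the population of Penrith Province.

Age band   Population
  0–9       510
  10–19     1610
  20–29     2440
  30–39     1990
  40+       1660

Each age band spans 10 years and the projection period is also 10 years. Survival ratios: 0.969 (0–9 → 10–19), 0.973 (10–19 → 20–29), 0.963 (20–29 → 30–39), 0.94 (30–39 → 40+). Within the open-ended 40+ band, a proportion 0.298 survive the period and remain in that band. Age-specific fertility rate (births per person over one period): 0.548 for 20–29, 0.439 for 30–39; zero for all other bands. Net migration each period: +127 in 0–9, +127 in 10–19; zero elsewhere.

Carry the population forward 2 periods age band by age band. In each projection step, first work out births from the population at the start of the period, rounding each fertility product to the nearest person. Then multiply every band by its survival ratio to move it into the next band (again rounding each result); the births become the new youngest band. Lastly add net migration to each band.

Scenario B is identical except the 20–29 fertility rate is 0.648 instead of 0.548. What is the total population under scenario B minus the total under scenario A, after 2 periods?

392

Call the groups 1 to 5, youngest first.
Period 1.
Births: 2440 × 0.548 = 1337  |  1990 × 0.439 = 874 — total 2211
Group 2: 510 × 0.969 = 494
Group 3: 1610 × 0.973 = 1567
Group 4: 2440 × 0.963 = 2350
Group 5: 1990 × 0.94 + 1660 × 0.298 = 1871 + 495 = 2366
Net migration: Group 1 + 127 → 2338; Group 2 + 127 → 621
Giving 2338 / 621 / 1567 / 2350 / 2366.
Period 2.
Births: 1567 × 0.548 = 859  |  2350 × 0.439 = 1032 — total 1891
Group 2: 2338 × 0.969 = 2266
Group 3: 621 × 0.973 = 604
Group 4: 1567 × 0.963 = 1509
Group 5: 2350 × 0.94 + 2366 × 0.298 = 2209 + 705 = 2914
Net migration: Group 1 + 127 → 2018; Group 2 + 127 → 2393
Giving 2018 / 2393 / 604 / 1509 / 2914.
Scenario A total after 2 periods: 9438
Scenario B projection —
Period 1.
Births: 2440 × 0.648 = 1581  |  1990 × 0.439 = 874 — total 2455
Group 2: 510 × 0.969 = 494
Group 3: 1610 × 0.973 = 1567
Group 4: 2440 × 0.963 = 2350
Group 5: 1990 × 0.94 + 1660 × 0.298 = 1871 + 495 = 2366
Net migration: Group 1 + 127 → 2582; Group 2 + 127 → 621
Giving 2582 / 621 / 1567 / 2350 / 2366.
Period 2.
Births: 1567 × 0.648 = 1015  |  2350 × 0.439 = 1032 — total 2047
Group 2: 2582 × 0.969 = 2502
Group 3: 621 × 0.973 = 604
Group 4: 1567 × 0.963 = 1509
Group 5: 2350 × 0.94 + 2366 × 0.298 = 2209 + 705 = 2914
Net migration: Group 1 + 127 → 2174; Group 2 + 127 → 2629
Giving 2174 / 2629 / 604 / 1509 / 2914.
Scenario B total after 2 periods: 9830
Difference B − A = 9830 − 9438 = 392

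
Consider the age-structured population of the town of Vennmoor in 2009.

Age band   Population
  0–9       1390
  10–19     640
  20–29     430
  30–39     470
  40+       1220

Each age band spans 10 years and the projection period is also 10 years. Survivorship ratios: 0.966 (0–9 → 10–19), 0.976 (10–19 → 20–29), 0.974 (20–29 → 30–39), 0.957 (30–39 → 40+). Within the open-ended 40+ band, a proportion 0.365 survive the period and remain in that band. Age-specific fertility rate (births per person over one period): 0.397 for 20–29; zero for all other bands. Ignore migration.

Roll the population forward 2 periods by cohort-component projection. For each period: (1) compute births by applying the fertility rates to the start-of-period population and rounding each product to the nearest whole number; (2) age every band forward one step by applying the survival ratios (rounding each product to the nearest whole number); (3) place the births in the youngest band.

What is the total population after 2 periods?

Period 1.
Births: 430 * 0.397 = 171
10–19: 1390 * 0.966 = 1343
20–29: 640 * 0.976 = 625
30–39: 430 * 0.974 = 419
40+: 470 * 0.957 + 1220 * 0.365 = 450 + 445 = 895
End of period: [171, 1343, 625, 419, 895]
Period 2.
Births: 625 * 0.397 = 248
10–19: 171 * 0.966 = 165
20–29: 1343 * 0.976 = 1311
30–39: 625 * 0.974 = 609
40+: 419 * 0.957 + 895 * 0.365 = 401 + 327 = 728
End of period: [248, 165, 1311, 609, 728]
Total after period 2: 248 + 165 + 1311 + 609 + 728 = 3061

3061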